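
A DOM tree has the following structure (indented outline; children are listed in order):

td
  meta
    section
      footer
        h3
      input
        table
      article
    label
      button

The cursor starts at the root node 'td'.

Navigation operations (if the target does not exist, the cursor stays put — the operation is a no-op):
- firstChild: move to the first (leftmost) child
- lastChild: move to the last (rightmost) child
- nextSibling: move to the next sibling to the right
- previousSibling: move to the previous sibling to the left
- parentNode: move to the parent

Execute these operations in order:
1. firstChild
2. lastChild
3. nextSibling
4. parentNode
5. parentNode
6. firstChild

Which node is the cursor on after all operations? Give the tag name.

Answer: meta

Derivation:
After 1 (firstChild): meta
After 2 (lastChild): label
After 3 (nextSibling): label (no-op, stayed)
After 4 (parentNode): meta
After 5 (parentNode): td
After 6 (firstChild): meta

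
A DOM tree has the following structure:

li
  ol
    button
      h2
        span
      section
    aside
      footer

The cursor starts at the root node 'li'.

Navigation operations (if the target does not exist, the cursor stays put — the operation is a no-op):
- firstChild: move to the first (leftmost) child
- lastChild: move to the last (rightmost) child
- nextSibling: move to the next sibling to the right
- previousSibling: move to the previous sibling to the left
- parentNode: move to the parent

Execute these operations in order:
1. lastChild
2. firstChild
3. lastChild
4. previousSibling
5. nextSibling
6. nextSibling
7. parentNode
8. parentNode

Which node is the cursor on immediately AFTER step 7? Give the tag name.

Answer: button

Derivation:
After 1 (lastChild): ol
After 2 (firstChild): button
After 3 (lastChild): section
After 4 (previousSibling): h2
After 5 (nextSibling): section
After 6 (nextSibling): section (no-op, stayed)
After 7 (parentNode): button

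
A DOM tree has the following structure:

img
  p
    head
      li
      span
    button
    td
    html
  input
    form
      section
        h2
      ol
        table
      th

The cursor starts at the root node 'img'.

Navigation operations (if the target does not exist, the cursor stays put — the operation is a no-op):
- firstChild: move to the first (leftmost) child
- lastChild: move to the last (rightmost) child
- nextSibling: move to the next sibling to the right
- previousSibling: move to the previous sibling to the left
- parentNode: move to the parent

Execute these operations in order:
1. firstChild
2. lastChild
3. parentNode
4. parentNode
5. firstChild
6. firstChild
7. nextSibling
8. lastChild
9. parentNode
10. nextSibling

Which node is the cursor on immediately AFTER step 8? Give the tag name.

After 1 (firstChild): p
After 2 (lastChild): html
After 3 (parentNode): p
After 4 (parentNode): img
After 5 (firstChild): p
After 6 (firstChild): head
After 7 (nextSibling): button
After 8 (lastChild): button (no-op, stayed)

Answer: button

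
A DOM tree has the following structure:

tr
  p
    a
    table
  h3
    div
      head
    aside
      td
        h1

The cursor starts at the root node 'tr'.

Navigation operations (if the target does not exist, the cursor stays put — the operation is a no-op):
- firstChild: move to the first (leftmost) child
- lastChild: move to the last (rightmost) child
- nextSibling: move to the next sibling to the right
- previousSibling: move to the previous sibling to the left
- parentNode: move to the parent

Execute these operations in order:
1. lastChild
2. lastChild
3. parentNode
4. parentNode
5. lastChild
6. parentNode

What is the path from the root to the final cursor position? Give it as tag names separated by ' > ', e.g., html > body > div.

After 1 (lastChild): h3
After 2 (lastChild): aside
After 3 (parentNode): h3
After 4 (parentNode): tr
After 5 (lastChild): h3
After 6 (parentNode): tr

Answer: tr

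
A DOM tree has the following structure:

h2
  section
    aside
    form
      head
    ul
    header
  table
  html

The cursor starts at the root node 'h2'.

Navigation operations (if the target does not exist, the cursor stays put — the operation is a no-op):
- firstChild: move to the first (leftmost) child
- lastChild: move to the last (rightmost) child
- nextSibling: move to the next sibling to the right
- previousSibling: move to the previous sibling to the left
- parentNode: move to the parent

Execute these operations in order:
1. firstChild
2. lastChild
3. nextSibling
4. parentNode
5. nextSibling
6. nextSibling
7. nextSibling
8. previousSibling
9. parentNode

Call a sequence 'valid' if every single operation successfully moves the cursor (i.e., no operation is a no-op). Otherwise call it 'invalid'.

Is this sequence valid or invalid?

After 1 (firstChild): section
After 2 (lastChild): header
After 3 (nextSibling): header (no-op, stayed)
After 4 (parentNode): section
After 5 (nextSibling): table
After 6 (nextSibling): html
After 7 (nextSibling): html (no-op, stayed)
After 8 (previousSibling): table
After 9 (parentNode): h2

Answer: invalid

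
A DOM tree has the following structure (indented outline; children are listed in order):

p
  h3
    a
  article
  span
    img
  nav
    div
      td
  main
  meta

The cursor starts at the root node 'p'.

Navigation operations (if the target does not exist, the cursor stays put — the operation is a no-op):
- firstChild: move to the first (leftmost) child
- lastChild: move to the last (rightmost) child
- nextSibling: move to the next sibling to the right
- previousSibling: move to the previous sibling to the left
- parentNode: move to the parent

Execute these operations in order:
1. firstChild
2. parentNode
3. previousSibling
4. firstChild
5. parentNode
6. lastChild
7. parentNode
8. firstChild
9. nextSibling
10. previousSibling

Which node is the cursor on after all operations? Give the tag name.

After 1 (firstChild): h3
After 2 (parentNode): p
After 3 (previousSibling): p (no-op, stayed)
After 4 (firstChild): h3
After 5 (parentNode): p
After 6 (lastChild): meta
After 7 (parentNode): p
After 8 (firstChild): h3
After 9 (nextSibling): article
After 10 (previousSibling): h3

Answer: h3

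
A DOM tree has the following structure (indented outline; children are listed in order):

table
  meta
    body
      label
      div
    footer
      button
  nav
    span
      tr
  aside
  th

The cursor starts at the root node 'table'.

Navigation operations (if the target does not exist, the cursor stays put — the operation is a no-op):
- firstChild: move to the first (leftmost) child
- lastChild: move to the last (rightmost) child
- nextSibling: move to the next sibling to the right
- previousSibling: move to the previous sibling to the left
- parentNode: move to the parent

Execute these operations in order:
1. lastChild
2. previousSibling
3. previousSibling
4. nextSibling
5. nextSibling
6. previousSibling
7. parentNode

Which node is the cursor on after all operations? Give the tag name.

After 1 (lastChild): th
After 2 (previousSibling): aside
After 3 (previousSibling): nav
After 4 (nextSibling): aside
After 5 (nextSibling): th
After 6 (previousSibling): aside
After 7 (parentNode): table

Answer: table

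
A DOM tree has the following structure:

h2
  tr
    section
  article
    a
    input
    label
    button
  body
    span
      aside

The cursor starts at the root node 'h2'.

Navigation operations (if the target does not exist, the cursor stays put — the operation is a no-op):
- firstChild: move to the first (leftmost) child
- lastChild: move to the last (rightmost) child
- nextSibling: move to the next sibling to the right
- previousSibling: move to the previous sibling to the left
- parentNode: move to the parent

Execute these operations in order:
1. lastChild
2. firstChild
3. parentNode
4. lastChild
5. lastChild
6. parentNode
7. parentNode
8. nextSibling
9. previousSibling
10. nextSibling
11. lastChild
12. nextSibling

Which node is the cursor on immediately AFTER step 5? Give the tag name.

After 1 (lastChild): body
After 2 (firstChild): span
After 3 (parentNode): body
After 4 (lastChild): span
After 5 (lastChild): aside

Answer: aside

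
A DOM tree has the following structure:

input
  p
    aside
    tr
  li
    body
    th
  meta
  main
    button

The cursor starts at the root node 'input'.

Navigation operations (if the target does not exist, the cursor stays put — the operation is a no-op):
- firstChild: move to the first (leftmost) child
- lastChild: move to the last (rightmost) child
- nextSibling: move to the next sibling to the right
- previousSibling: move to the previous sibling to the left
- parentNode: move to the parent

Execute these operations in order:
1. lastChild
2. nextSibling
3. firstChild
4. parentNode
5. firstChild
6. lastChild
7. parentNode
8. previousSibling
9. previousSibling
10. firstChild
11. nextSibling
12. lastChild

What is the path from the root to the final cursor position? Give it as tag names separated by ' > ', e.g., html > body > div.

After 1 (lastChild): main
After 2 (nextSibling): main (no-op, stayed)
After 3 (firstChild): button
After 4 (parentNode): main
After 5 (firstChild): button
After 6 (lastChild): button (no-op, stayed)
After 7 (parentNode): main
After 8 (previousSibling): meta
After 9 (previousSibling): li
After 10 (firstChild): body
After 11 (nextSibling): th
After 12 (lastChild): th (no-op, stayed)

Answer: input > li > th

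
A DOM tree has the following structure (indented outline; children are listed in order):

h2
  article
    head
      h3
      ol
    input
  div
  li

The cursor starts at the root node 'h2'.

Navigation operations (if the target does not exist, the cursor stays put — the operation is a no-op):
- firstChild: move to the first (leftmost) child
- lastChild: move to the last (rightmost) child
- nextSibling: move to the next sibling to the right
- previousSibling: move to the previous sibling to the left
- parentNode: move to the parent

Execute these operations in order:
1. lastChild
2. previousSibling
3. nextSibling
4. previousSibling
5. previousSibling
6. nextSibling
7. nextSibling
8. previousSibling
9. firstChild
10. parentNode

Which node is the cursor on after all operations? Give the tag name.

After 1 (lastChild): li
After 2 (previousSibling): div
After 3 (nextSibling): li
After 4 (previousSibling): div
After 5 (previousSibling): article
After 6 (nextSibling): div
After 7 (nextSibling): li
After 8 (previousSibling): div
After 9 (firstChild): div (no-op, stayed)
After 10 (parentNode): h2

Answer: h2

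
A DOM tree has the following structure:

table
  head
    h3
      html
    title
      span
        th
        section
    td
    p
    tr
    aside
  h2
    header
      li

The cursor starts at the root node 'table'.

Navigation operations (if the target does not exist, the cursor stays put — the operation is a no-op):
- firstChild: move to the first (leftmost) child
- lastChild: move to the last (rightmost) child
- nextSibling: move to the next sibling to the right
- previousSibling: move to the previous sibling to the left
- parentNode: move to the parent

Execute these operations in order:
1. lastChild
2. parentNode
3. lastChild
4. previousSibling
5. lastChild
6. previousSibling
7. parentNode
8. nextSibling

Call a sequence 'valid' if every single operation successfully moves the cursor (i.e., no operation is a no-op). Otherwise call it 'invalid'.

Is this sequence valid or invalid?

Answer: valid

Derivation:
After 1 (lastChild): h2
After 2 (parentNode): table
After 3 (lastChild): h2
After 4 (previousSibling): head
After 5 (lastChild): aside
After 6 (previousSibling): tr
After 7 (parentNode): head
After 8 (nextSibling): h2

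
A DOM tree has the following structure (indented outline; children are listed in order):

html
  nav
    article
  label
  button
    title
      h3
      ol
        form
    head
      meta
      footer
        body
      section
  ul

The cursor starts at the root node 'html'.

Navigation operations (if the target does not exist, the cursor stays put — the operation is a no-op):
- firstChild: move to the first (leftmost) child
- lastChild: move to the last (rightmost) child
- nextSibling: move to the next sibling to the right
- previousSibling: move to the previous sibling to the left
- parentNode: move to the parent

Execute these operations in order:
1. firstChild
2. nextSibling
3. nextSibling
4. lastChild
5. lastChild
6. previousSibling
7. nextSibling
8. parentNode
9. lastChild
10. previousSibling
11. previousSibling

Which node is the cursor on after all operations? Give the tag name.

After 1 (firstChild): nav
After 2 (nextSibling): label
After 3 (nextSibling): button
After 4 (lastChild): head
After 5 (lastChild): section
After 6 (previousSibling): footer
After 7 (nextSibling): section
After 8 (parentNode): head
After 9 (lastChild): section
After 10 (previousSibling): footer
After 11 (previousSibling): meta

Answer: meta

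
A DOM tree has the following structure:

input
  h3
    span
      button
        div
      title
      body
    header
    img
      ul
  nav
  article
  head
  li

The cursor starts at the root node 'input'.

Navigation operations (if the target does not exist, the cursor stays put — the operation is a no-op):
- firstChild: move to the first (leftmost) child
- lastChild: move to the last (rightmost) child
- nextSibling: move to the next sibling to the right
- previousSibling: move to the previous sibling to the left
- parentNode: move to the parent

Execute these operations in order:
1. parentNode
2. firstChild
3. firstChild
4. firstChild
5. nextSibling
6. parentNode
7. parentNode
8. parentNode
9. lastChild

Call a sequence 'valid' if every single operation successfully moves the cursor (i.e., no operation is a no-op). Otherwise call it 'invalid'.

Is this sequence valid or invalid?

Answer: invalid

Derivation:
After 1 (parentNode): input (no-op, stayed)
After 2 (firstChild): h3
After 3 (firstChild): span
After 4 (firstChild): button
After 5 (nextSibling): title
After 6 (parentNode): span
After 7 (parentNode): h3
After 8 (parentNode): input
After 9 (lastChild): li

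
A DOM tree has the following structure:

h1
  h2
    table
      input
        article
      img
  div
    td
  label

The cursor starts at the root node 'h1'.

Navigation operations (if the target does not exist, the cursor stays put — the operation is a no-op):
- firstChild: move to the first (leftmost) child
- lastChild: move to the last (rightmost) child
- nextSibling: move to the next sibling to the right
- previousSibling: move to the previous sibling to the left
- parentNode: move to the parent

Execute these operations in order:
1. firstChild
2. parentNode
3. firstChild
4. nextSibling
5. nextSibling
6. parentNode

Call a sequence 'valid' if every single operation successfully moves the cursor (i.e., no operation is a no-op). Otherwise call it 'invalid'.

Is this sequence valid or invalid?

Answer: valid

Derivation:
After 1 (firstChild): h2
After 2 (parentNode): h1
After 3 (firstChild): h2
After 4 (nextSibling): div
After 5 (nextSibling): label
After 6 (parentNode): h1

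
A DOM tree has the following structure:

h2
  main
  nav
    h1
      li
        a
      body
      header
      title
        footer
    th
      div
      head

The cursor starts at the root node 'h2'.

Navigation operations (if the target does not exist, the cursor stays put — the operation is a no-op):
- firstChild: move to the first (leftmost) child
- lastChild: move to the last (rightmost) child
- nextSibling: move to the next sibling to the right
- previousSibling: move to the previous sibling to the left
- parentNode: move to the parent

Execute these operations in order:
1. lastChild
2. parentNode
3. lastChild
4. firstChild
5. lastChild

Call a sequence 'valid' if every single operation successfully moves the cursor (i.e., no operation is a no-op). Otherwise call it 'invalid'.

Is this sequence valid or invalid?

Answer: valid

Derivation:
After 1 (lastChild): nav
After 2 (parentNode): h2
After 3 (lastChild): nav
After 4 (firstChild): h1
After 5 (lastChild): title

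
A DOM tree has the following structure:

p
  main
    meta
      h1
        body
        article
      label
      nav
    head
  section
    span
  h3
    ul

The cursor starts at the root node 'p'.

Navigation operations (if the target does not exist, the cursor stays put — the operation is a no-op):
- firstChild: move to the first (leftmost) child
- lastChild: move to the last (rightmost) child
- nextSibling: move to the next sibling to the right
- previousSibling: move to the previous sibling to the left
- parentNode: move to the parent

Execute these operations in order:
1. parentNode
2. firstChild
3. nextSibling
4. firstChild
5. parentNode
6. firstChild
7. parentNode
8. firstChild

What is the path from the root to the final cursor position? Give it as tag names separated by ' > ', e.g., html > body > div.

Answer: p > section > span

Derivation:
After 1 (parentNode): p (no-op, stayed)
After 2 (firstChild): main
After 3 (nextSibling): section
After 4 (firstChild): span
After 5 (parentNode): section
After 6 (firstChild): span
After 7 (parentNode): section
After 8 (firstChild): span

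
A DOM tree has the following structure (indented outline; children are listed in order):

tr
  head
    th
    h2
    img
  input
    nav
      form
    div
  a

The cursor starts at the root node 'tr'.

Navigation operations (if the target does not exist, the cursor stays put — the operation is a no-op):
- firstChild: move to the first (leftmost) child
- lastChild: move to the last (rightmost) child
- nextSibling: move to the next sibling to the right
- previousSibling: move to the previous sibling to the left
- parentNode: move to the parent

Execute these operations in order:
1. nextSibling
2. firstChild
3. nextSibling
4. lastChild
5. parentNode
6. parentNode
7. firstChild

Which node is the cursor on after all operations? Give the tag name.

Answer: head

Derivation:
After 1 (nextSibling): tr (no-op, stayed)
After 2 (firstChild): head
After 3 (nextSibling): input
After 4 (lastChild): div
After 5 (parentNode): input
After 6 (parentNode): tr
After 7 (firstChild): head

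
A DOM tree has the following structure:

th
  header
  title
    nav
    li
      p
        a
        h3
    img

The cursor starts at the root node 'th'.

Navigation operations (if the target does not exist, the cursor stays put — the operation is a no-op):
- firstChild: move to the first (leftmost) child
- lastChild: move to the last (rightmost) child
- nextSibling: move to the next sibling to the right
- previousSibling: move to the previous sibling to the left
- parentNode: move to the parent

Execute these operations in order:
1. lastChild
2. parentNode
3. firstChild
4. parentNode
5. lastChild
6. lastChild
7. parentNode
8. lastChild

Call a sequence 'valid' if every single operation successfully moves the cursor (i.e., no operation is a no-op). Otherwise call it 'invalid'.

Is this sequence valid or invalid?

After 1 (lastChild): title
After 2 (parentNode): th
After 3 (firstChild): header
After 4 (parentNode): th
After 5 (lastChild): title
After 6 (lastChild): img
After 7 (parentNode): title
After 8 (lastChild): img

Answer: valid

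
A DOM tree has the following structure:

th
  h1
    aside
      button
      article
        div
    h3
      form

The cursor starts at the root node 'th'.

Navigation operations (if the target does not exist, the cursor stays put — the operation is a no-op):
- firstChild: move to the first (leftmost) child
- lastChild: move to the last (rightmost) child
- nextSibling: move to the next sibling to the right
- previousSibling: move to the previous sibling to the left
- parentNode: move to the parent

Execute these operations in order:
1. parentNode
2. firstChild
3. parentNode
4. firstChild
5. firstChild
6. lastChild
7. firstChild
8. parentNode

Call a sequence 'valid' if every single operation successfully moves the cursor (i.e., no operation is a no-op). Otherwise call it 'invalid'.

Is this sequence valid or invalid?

After 1 (parentNode): th (no-op, stayed)
After 2 (firstChild): h1
After 3 (parentNode): th
After 4 (firstChild): h1
After 5 (firstChild): aside
After 6 (lastChild): article
After 7 (firstChild): div
After 8 (parentNode): article

Answer: invalid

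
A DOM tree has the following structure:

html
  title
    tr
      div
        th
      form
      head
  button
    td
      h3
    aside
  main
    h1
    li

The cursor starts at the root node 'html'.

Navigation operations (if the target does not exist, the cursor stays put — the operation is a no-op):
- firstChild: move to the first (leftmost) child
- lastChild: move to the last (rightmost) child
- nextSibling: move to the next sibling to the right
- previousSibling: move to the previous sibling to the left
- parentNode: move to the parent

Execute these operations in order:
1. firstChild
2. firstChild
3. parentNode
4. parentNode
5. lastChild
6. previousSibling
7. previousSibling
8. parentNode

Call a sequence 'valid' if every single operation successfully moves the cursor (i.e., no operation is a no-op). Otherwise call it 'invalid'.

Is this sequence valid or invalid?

After 1 (firstChild): title
After 2 (firstChild): tr
After 3 (parentNode): title
After 4 (parentNode): html
After 5 (lastChild): main
After 6 (previousSibling): button
After 7 (previousSibling): title
After 8 (parentNode): html

Answer: valid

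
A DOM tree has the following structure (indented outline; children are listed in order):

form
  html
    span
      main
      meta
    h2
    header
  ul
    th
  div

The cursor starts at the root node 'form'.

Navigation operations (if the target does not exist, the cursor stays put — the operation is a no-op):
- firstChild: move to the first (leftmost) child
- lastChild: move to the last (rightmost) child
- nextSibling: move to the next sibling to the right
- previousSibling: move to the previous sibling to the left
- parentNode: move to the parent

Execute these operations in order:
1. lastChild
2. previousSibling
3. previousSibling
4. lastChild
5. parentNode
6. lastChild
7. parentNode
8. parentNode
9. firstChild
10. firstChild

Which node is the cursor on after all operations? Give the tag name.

Answer: span

Derivation:
After 1 (lastChild): div
After 2 (previousSibling): ul
After 3 (previousSibling): html
After 4 (lastChild): header
After 5 (parentNode): html
After 6 (lastChild): header
After 7 (parentNode): html
After 8 (parentNode): form
After 9 (firstChild): html
After 10 (firstChild): span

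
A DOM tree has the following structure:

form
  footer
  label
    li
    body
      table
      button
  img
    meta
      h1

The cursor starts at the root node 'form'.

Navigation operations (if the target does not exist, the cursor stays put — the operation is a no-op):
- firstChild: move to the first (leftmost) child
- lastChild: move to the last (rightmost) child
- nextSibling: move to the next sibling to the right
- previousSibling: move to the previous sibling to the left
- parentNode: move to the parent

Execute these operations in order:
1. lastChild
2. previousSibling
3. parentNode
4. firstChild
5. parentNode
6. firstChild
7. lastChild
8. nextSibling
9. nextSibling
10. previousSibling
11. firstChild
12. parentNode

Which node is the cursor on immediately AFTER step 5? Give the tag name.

Answer: form

Derivation:
After 1 (lastChild): img
After 2 (previousSibling): label
After 3 (parentNode): form
After 4 (firstChild): footer
After 5 (parentNode): form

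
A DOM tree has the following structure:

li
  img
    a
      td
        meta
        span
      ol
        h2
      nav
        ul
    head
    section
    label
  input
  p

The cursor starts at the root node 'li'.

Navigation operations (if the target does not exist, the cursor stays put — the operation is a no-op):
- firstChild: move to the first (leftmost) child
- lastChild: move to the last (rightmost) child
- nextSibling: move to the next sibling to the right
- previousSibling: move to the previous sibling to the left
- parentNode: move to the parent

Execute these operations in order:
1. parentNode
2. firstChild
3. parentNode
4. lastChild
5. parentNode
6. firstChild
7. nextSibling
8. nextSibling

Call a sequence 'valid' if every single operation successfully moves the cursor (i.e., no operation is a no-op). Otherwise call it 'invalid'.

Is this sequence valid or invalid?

After 1 (parentNode): li (no-op, stayed)
After 2 (firstChild): img
After 3 (parentNode): li
After 4 (lastChild): p
After 5 (parentNode): li
After 6 (firstChild): img
After 7 (nextSibling): input
After 8 (nextSibling): p

Answer: invalid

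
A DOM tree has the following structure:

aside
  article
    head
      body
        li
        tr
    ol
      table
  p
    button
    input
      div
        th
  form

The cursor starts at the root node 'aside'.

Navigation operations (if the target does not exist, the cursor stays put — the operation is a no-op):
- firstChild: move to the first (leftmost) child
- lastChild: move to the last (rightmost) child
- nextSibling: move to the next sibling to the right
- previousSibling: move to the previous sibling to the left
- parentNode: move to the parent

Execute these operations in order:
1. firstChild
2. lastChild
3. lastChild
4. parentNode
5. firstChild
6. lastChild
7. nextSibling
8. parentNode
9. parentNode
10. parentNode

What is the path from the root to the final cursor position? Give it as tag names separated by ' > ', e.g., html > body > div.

After 1 (firstChild): article
After 2 (lastChild): ol
After 3 (lastChild): table
After 4 (parentNode): ol
After 5 (firstChild): table
After 6 (lastChild): table (no-op, stayed)
After 7 (nextSibling): table (no-op, stayed)
After 8 (parentNode): ol
After 9 (parentNode): article
After 10 (parentNode): aside

Answer: aside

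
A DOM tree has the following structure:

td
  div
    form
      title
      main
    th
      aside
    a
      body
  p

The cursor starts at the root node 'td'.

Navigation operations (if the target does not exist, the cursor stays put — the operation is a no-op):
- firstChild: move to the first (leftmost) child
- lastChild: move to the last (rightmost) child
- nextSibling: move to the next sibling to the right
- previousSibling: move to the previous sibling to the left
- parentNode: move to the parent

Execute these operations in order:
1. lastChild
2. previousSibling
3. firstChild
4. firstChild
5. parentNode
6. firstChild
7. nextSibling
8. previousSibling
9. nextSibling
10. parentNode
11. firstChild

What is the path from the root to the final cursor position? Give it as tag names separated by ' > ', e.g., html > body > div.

After 1 (lastChild): p
After 2 (previousSibling): div
After 3 (firstChild): form
After 4 (firstChild): title
After 5 (parentNode): form
After 6 (firstChild): title
After 7 (nextSibling): main
After 8 (previousSibling): title
After 9 (nextSibling): main
After 10 (parentNode): form
After 11 (firstChild): title

Answer: td > div > form > title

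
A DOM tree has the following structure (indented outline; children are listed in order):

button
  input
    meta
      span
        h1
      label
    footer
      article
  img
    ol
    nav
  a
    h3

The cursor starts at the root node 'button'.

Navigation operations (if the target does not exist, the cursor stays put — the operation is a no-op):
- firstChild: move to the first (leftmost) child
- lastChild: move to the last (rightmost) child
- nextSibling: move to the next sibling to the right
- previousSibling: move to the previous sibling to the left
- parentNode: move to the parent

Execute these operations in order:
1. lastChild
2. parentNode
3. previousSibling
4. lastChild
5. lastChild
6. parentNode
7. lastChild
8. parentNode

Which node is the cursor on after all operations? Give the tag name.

Answer: a

Derivation:
After 1 (lastChild): a
After 2 (parentNode): button
After 3 (previousSibling): button (no-op, stayed)
After 4 (lastChild): a
After 5 (lastChild): h3
After 6 (parentNode): a
After 7 (lastChild): h3
After 8 (parentNode): a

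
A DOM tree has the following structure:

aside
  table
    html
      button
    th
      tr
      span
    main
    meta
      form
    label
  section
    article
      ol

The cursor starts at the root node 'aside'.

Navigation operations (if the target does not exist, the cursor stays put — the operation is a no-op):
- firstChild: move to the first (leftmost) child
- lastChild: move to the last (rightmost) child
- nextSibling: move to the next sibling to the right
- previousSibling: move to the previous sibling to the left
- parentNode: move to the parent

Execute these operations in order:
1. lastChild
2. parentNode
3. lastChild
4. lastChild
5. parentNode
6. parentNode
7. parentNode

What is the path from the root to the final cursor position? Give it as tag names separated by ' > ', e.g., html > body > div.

Answer: aside

Derivation:
After 1 (lastChild): section
After 2 (parentNode): aside
After 3 (lastChild): section
After 4 (lastChild): article
After 5 (parentNode): section
After 6 (parentNode): aside
After 7 (parentNode): aside (no-op, stayed)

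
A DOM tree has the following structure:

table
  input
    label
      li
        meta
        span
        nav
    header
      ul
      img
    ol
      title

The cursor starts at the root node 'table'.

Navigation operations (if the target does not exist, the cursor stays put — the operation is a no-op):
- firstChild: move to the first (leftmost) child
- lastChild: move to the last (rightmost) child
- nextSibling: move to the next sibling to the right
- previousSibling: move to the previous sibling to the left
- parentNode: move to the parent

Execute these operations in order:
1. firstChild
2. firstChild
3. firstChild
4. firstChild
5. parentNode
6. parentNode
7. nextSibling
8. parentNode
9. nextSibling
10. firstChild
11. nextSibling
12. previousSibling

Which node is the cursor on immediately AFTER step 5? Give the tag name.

After 1 (firstChild): input
After 2 (firstChild): label
After 3 (firstChild): li
After 4 (firstChild): meta
After 5 (parentNode): li

Answer: li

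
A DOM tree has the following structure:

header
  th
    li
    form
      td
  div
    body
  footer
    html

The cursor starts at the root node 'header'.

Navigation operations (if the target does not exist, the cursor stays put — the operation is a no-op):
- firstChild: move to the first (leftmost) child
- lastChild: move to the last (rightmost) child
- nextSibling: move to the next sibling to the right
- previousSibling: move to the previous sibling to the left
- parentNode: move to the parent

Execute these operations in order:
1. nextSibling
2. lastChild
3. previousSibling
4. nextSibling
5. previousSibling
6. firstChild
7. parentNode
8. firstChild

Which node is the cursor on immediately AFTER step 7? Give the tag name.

Answer: div

Derivation:
After 1 (nextSibling): header (no-op, stayed)
After 2 (lastChild): footer
After 3 (previousSibling): div
After 4 (nextSibling): footer
After 5 (previousSibling): div
After 6 (firstChild): body
After 7 (parentNode): div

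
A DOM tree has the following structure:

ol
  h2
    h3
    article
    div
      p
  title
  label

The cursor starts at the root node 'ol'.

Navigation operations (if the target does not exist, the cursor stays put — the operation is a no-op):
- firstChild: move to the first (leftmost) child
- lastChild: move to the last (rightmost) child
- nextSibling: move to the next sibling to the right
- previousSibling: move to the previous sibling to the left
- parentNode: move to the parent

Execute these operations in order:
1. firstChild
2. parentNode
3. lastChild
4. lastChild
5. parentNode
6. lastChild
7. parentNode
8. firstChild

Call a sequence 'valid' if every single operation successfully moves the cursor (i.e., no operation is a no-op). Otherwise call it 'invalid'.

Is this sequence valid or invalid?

Answer: invalid

Derivation:
After 1 (firstChild): h2
After 2 (parentNode): ol
After 3 (lastChild): label
After 4 (lastChild): label (no-op, stayed)
After 5 (parentNode): ol
After 6 (lastChild): label
After 7 (parentNode): ol
After 8 (firstChild): h2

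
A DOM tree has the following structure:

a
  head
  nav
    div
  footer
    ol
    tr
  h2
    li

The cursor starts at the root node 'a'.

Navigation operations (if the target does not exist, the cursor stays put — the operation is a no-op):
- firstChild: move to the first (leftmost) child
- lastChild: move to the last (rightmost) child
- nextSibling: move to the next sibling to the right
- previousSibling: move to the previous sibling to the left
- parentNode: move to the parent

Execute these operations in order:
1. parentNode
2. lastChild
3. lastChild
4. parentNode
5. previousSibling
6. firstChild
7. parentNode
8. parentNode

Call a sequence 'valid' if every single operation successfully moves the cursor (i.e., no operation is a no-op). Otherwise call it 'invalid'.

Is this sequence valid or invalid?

Answer: invalid

Derivation:
After 1 (parentNode): a (no-op, stayed)
After 2 (lastChild): h2
After 3 (lastChild): li
After 4 (parentNode): h2
After 5 (previousSibling): footer
After 6 (firstChild): ol
After 7 (parentNode): footer
After 8 (parentNode): a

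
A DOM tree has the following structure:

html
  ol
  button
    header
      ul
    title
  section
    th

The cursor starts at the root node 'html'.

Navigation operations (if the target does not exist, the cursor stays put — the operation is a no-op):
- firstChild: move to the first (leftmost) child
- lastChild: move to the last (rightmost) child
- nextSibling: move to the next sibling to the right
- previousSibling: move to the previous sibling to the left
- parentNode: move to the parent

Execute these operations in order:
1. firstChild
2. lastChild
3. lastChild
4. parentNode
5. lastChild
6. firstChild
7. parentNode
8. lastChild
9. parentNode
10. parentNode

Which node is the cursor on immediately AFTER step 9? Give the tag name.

Answer: section

Derivation:
After 1 (firstChild): ol
After 2 (lastChild): ol (no-op, stayed)
After 3 (lastChild): ol (no-op, stayed)
After 4 (parentNode): html
After 5 (lastChild): section
After 6 (firstChild): th
After 7 (parentNode): section
After 8 (lastChild): th
After 9 (parentNode): section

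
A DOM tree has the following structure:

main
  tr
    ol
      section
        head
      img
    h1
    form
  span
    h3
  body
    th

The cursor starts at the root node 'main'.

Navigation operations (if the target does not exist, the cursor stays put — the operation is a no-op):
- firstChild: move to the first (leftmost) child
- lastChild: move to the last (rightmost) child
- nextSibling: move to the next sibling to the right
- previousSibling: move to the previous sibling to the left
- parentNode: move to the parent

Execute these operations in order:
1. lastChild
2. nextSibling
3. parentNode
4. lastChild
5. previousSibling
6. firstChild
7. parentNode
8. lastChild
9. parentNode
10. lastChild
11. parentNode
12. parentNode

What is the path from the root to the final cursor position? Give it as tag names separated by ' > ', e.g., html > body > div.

After 1 (lastChild): body
After 2 (nextSibling): body (no-op, stayed)
After 3 (parentNode): main
After 4 (lastChild): body
After 5 (previousSibling): span
After 6 (firstChild): h3
After 7 (parentNode): span
After 8 (lastChild): h3
After 9 (parentNode): span
After 10 (lastChild): h3
After 11 (parentNode): span
After 12 (parentNode): main

Answer: main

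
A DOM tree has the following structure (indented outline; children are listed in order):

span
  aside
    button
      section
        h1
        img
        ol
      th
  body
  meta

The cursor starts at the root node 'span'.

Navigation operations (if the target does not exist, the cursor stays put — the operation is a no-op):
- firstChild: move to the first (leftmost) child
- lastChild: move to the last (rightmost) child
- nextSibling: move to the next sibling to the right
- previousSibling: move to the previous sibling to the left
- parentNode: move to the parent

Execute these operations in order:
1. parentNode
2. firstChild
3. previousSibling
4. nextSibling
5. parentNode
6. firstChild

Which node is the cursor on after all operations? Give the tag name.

After 1 (parentNode): span (no-op, stayed)
After 2 (firstChild): aside
After 3 (previousSibling): aside (no-op, stayed)
After 4 (nextSibling): body
After 5 (parentNode): span
After 6 (firstChild): aside

Answer: aside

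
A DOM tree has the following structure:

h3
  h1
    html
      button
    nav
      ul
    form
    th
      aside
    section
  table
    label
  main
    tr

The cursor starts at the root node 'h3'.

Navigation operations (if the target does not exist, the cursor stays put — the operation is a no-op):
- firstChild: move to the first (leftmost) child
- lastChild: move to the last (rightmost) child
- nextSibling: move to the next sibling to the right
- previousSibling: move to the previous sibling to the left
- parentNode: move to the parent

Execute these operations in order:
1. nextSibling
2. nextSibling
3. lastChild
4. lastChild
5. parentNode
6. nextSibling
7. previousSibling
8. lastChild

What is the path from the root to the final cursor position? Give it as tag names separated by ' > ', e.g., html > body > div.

After 1 (nextSibling): h3 (no-op, stayed)
After 2 (nextSibling): h3 (no-op, stayed)
After 3 (lastChild): main
After 4 (lastChild): tr
After 5 (parentNode): main
After 6 (nextSibling): main (no-op, stayed)
After 7 (previousSibling): table
After 8 (lastChild): label

Answer: h3 > table > label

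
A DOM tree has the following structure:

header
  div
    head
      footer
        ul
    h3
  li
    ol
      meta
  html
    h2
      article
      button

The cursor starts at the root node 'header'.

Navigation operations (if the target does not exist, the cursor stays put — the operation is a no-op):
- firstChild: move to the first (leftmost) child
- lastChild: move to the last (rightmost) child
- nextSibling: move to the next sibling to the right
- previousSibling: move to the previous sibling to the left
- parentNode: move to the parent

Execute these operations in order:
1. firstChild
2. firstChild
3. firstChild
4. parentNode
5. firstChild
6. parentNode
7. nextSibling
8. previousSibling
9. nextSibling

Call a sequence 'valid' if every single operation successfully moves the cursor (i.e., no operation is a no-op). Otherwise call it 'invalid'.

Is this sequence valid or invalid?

After 1 (firstChild): div
After 2 (firstChild): head
After 3 (firstChild): footer
After 4 (parentNode): head
After 5 (firstChild): footer
After 6 (parentNode): head
After 7 (nextSibling): h3
After 8 (previousSibling): head
After 9 (nextSibling): h3

Answer: valid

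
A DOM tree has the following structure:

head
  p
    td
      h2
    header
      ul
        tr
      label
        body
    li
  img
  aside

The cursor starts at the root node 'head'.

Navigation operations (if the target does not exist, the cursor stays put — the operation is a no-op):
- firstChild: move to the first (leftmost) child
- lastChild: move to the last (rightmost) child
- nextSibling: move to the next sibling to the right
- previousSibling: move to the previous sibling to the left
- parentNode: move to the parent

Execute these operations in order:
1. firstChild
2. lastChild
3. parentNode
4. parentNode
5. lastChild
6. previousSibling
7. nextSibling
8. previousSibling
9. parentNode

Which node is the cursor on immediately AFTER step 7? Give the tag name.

After 1 (firstChild): p
After 2 (lastChild): li
After 3 (parentNode): p
After 4 (parentNode): head
After 5 (lastChild): aside
After 6 (previousSibling): img
After 7 (nextSibling): aside

Answer: aside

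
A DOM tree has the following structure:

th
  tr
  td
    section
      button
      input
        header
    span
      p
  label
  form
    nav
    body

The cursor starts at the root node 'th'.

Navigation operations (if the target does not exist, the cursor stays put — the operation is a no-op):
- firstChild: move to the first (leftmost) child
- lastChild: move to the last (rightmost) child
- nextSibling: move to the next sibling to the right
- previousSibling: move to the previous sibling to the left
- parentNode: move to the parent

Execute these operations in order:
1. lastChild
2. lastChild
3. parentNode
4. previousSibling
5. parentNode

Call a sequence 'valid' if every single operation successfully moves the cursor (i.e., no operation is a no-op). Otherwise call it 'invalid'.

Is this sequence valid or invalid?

Answer: valid

Derivation:
After 1 (lastChild): form
After 2 (lastChild): body
After 3 (parentNode): form
After 4 (previousSibling): label
After 5 (parentNode): th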